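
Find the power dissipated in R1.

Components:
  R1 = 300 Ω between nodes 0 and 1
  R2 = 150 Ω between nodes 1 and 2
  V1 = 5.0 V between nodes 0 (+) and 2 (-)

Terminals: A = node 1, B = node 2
Nodal analysis, taking node 2 as the 0 V reference.
Source V1 fixes V_0 = 5 V.
KCL at each unknown node (sum of currents leaving = 0; resistances in Ω):
  Node 1: (V_1 - 5)/300 + (V_1 - 0)/150 = 0
Collecting terms: 0.01 × V_1 = 0.01667  =>  V_1 = 1.667 V
I_R1 = (V_0 - V_1)/R1 = (5 - 1.667)/300 = 0.01111 A
P_R1 = I_R1² × R1 = (0.01111)² × 300 = 0.03704 W

Final answer: 0.03704 W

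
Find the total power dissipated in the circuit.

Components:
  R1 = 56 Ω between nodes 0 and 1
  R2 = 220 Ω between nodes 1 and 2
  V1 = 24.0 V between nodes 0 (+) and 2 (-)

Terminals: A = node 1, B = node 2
Nodal analysis, taking node 2 as the 0 V reference.
Source V1 fixes V_0 = 24 V.
KCL at each unknown node (sum of currents leaving = 0; resistances in Ω):
  Node 1: (V_1 - 24)/56 + (V_1 - 0)/220 = 0
Collecting terms: 0.0224 × V_1 = 0.4286  =>  V_1 = 19.13 V
Power in each resistor, P = (ΔV)²/R:
  P_R1 = (24 - 19.13)²/56 = 0.4234 W
  P_R2 = (19.13 - 0)²/220 = 1.664 W
P_total = P_R1 + P_R2 = 2.087 W

Final answer: 2.087 W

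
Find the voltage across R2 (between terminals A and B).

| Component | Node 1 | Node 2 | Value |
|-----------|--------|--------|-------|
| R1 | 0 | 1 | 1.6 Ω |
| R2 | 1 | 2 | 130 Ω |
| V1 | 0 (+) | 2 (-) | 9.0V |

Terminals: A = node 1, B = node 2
R1 and R2 are in series across V1 (node 0 → node 1 → node 2), and the output A–B is taken across R2, so this is a voltage divider.
Series current: I = V1/(R1 + R2) = 9/(1.6 + 130) = 9/131.6 = 0.06839 A
V_R2 = I × R2 = V1 × R2/(R1 + R2) = 9 × 130/131.6 = 8.891 V

Final answer: 8.891 V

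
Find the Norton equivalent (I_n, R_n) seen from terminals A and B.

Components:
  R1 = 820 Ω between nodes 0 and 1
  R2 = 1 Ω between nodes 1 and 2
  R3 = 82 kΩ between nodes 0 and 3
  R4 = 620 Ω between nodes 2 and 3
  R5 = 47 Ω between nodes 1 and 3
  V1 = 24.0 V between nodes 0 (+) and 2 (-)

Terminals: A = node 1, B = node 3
Find the Thévenin equivalent first; then I_n = V_th/R_th and R_n = R_th.
Step 1 — V_th is the open-circuit voltage V_A - V_B (nothing connected across the terminals).
Nodal analysis, taking node 2 as the 0 V reference.
Source V1 fixes V_0 = 24 V.
KCL at each unknown node (sum of currents leaving = 0; resistances in Ω):
  Node 1: (V_1 - 24)/820 + (V_1 - 0)/1 + (V_1 - V_3)/47 = 0
  Node 3: (V_3 - 24)/82000 + (V_3 - 0)/620 + (V_3 - V_1)/47 = 0
Collecting terms (coefficients in siemens):
  1.022·V_1 - 0.02128·V_3 = 0.02927
  0.0229·V_3 - 0.02128·V_1 = 0.0002927
Determinant D = (1.022)(0.0229) - (-0.02128)(-0.02128) = 0.02296
V_1 = [(0.02927)(0.0229) - (-0.02128)(0.0002927)]/D = 0.02946 V
V_3 = [(1.022)(0.0002927) - (0.02927)(-0.02128)]/D = 0.04015 V
V_th = V_1 - V_3 = 0.02946 - 0.04015 = -0.01069 V
Step 2 — R_th: zero the source — replace V1 by a short circuit (node 2 merges into node 0) — and find the resistance seen between A (node 1) and B (node 3).
Reduce the network between node 1 (A) and node 3 (B) by series/parallel combination:
  Rp1 = R1 ‖ R2 (parallel, both between nodes 0 and 1) = 1/(1/820 + 1/1) = 0.9988 Ω
  Rp2 = R3 ‖ R4 (parallel, both between nodes 0 and 3) = 1/(1/82000 + 1/620) = 615.3 Ω
  Rs1 = Rp1 + Rp2 (series, joined only at node 0) = 0.9988 + 615.3 = 616.3 Ω
  Rp3 = R5 ‖ Rs1 (parallel, both between nodes 1 and 3) = 1/(1/47 + 1/616.3) = 43.67 Ω
R_th = 43.67 Ω
I_n = V_th/R_th = -0.01069/43.67 = -0.0002448 A, and R_n = R_th = 43.67 Ω

Final answer: I_n = -0.0002448 A, R_n = 43.67 Ω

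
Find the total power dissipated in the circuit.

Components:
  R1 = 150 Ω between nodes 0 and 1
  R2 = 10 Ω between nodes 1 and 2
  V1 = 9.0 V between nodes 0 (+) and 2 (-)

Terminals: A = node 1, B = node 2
Nodal analysis, taking node 2 as the 0 V reference.
Source V1 fixes V_0 = 9 V.
KCL at each unknown node (sum of currents leaving = 0; resistances in Ω):
  Node 1: (V_1 - 9)/150 + (V_1 - 0)/10 = 0
Collecting terms: 0.1067 × V_1 = 0.06  =>  V_1 = 0.5625 V
Power in each resistor, P = (ΔV)²/R:
  P_R1 = (9 - 0.5625)²/150 = 0.4746 W
  P_R2 = (0.5625 - 0)²/10 = 0.03164 W
P_total = P_R1 + P_R2 = 0.5062 W

Final answer: 0.5062 W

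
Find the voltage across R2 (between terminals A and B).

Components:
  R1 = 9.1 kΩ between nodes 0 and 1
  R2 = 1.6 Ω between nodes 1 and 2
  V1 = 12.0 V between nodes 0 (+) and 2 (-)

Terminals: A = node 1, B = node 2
R1 and R2 are in series across V1 (node 0 → node 1 → node 2), and the output A–B is taken across R2, so this is a voltage divider.
Series current: I = V1/(R1 + R2) = 12/(9100 + 1.6) = 12/9102 = 0.001318 A
V_R2 = I × R2 = V1 × R2/(R1 + R2) = 12 × 1.6/9102 = 0.00211 V

Final answer: 0.00211 V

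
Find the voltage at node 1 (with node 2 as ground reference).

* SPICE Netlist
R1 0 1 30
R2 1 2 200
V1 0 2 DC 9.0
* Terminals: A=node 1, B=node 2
Nodal analysis, taking node 2 as the 0 V reference.
Source V1 fixes V_0 = 9 V.
KCL at each unknown node (sum of currents leaving = 0; resistances in Ω):
  Node 1: (V_1 - 9)/30 + (V_1 - 0)/200 = 0
Collecting terms: 0.03833 × V_1 = 0.3  =>  V_1 = 7.826 V
The requested potential is V_1 = 7.826 V.

Final answer: V_1 = 7.826 V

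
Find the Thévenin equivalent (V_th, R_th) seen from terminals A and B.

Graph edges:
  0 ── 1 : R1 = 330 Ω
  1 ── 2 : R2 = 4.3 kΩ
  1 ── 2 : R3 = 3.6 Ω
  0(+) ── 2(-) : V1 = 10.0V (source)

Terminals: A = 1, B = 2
Step 1 — V_th is the open-circuit voltage V_A - V_B (nothing connected across the terminals).
Nodal analysis, taking node 2 as the 0 V reference.
Source V1 fixes V_0 = 10 V.
KCL at each unknown node (sum of currents leaving = 0; resistances in Ω):
  Node 1: (V_1 - 10)/330 + (V_1 - 0)/4300 + (V_1 - 0)/3.6 = 0
Collecting terms: 0.281 × V_1 = 0.0303  =>  V_1 = 0.1078 V
V_th = V_1 - V_2 = 0.1078 - 0 = 0.1078 V
Step 2 — R_th: zero the source — replace V1 by a short circuit (node 2 merges into node 0) — and find the resistance seen between A (node 1) and B (node 0).
Reduce the network between node 1 (A) and node 0 (B) by series/parallel combination:
  Rp1 = R1 ‖ R2 ‖ R3 (parallel, all between nodes 0 and 1) = 1/(1/330 + 1/4300 + 1/3.6) = 3.558 Ω
R_th = 3.558 Ω

Final answer: V_th = 0.1078 V, R_th = 3.558 Ω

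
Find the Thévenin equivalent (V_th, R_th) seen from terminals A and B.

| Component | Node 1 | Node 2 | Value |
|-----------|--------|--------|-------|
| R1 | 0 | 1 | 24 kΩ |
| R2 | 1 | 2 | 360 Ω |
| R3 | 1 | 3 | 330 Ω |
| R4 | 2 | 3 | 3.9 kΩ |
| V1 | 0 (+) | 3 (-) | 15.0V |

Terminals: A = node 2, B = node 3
Step 1 — V_th is the open-circuit voltage V_A - V_B (nothing connected across the terminals).
Nodal analysis, taking node 3 as the 0 V reference.
Source V1 fixes V_0 = 15 V.
KCL at each unknown node (sum of currents leaving = 0; resistances in Ω):
  Node 1: (V_1 - 15)/24000 + (V_1 - V_2)/360 + (V_1 - 0)/330 = 0
  Node 2: (V_2 - V_1)/360 + (V_2 - 0)/3900 = 0
Collecting terms (coefficients in siemens):
  0.00585·V_1 - 0.002778·V_2 = 0.000625
  0.003034·V_2 - 0.002778·V_1 = 0
Determinant D = (0.00585)(0.003034) - (-0.002778)(-0.002778) = 0.00001003
V_1 = [(0.000625)(0.003034) - (-0.002778)(0)]/D = 0.189 V
V_2 = [(0.00585)(0) - (0.000625)(-0.002778)]/D = 0.173 V
V_th = V_2 - V_3 = 0.173 - 0 = 0.173 V
Step 2 — R_th: zero the source — replace V1 by a short circuit (node 3 merges into node 0) — and find the resistance seen between A (node 2) and B (node 0).
Reduce the network between node 2 (A) and node 0 (B) by series/parallel combination:
  Rp1 = R1 ‖ R3 (parallel, both between nodes 0 and 1) = 1/(1/24000 + 1/330) = 325.5 Ω
  Rs1 = R2 + Rp1 (series, joined only at node 1) = 360 + 325.5 = 685.5 Ω
  Rp2 = R4 ‖ Rs1 (parallel, both between nodes 0 and 2) = 1/(1/3900 + 1/685.5) = 583 Ω
R_th = 583 Ω

Final answer: V_th = 0.173 V, R_th = 583 Ω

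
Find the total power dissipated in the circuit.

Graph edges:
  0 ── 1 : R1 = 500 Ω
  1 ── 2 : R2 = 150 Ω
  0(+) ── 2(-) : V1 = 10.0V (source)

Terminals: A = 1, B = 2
Nodal analysis, taking node 2 as the 0 V reference.
Source V1 fixes V_0 = 10 V.
KCL at each unknown node (sum of currents leaving = 0; resistances in Ω):
  Node 1: (V_1 - 10)/500 + (V_1 - 0)/150 = 0
Collecting terms: 0.008667 × V_1 = 0.02  =>  V_1 = 2.308 V
Power in each resistor, P = (ΔV)²/R:
  P_R1 = (10 - 2.308)²/500 = 0.1183 W
  P_R2 = (2.308 - 0)²/150 = 0.0355 W
P_total = P_R1 + P_R2 = 0.1538 W

Final answer: 0.1538 W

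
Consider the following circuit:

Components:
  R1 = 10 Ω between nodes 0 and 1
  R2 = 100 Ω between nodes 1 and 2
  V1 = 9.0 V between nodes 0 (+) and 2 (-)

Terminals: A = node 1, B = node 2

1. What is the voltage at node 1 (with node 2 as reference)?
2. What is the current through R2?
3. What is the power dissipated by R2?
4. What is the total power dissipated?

Nodal analysis, taking node 2 as the 0 V reference.
Source V1 fixes V_0 = 9 V.
KCL at each unknown node (sum of currents leaving = 0; resistances in Ω):
  Node 1: (V_1 - 9)/10 + (V_1 - 0)/100 = 0
Collecting terms: 0.11 × V_1 = 0.9  =>  V_1 = 8.182 V
Part 1:
  Read off the nodal solution: V_1 = 8.182 V
Part 2:
  I_R2 = (V_1 - V_2)/R2 = (8.182 - 0)/100 = 0.08182 A
  Magnitude: I_R2 = 0.08182 A
Part 3:
  I_R2 = (V_1 - V_2)/R2 = (8.182 - 0)/100 = 0.08182 A
  P_R2 = I_R2² × R2 = (0.08182)² × 100 = 0.6694 W
Part 4:
  Power in each resistor, P = (ΔV)²/R:
    P_R1 = (9 - 8.182)²/10 = 0.06694 W
    P_R2 = (8.182 - 0)²/100 = 0.6694 W
  P_total = P_R1 + P_R2 = 0.7364 W

Final answers:
1. V_1 = 8.182 V
2. I_R2 = 0.08182 A
3. P_R2 = 0.6694 W
4. P_total = 0.7364 W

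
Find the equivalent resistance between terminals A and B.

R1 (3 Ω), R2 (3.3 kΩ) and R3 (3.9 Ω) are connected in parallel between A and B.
Reduce the network between node 0 (A) and node 1 (B) by series/parallel combination:
  Rp1 = R1 ‖ R2 ‖ R3 (parallel, all between nodes 0 and 1) = 1/(1/3 + 1/3300 + 1/3.9) = 1.695 Ω
R_eq = 1.695 Ω

Final answer: 1.695 Ω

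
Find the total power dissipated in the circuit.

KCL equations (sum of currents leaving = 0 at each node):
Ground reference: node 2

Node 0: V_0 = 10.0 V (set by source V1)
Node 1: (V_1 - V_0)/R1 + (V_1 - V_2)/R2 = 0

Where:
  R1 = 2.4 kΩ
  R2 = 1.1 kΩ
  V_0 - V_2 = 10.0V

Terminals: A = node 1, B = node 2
Nodal analysis, taking node 2 as the 0 V reference.
Source V1 fixes V_0 = 10 V.
KCL at each unknown node (sum of currents leaving = 0; resistances in Ω):
  Node 1: (V_1 - 10)/2400 + (V_1 - 0)/1100 = 0
Collecting terms: 0.001326 × V_1 = 0.004167  =>  V_1 = 3.143 V
Power in each resistor, P = (ΔV)²/R:
  P_R1 = (10 - 3.143)²/2400 = 0.01959 W
  P_R2 = (3.143 - 0)²/1100 = 0.00898 W
P_total = P_R1 + P_R2 = 0.02857 W

Final answer: 0.02857 W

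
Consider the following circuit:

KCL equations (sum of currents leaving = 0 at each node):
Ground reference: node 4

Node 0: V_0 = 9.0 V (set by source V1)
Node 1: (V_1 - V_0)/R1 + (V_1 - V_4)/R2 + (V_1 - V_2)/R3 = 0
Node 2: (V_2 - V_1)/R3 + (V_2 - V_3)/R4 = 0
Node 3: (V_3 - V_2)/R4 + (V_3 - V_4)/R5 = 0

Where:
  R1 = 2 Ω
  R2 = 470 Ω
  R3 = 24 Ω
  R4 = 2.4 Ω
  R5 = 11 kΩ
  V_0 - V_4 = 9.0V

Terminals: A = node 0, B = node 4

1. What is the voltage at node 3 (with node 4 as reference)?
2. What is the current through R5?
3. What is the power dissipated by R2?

Nodal analysis, taking node 4 as the 0 V reference.
Source V1 fixes V_0 = 9 V.
KCL at each unknown node (sum of currents leaving = 0; resistances in Ω):
  Node 1: (V_1 - 9)/2 + (V_1 - 0)/470 + (V_1 - V_2)/24 = 0
  Node 2: (V_2 - V_1)/24 + (V_2 - V_3)/2.4 = 0
  Node 3: (V_3 - V_2)/2.4 + (V_3 - 0)/11000 = 0
Collecting terms (coefficients in siemens):
  0.5438·V_1 - 0.04167·V_2 = 4.5
  0.4583·V_2 - 0.04167·V_1 - 0.4167·V_3 = 0
  0.4168·V_3 - 0.4167·V_2 = 0
Solving these 3 simultaneous equations (Gaussian elimination) gives:
  V_1 = 8.96 V, V_2 = 8.941 V, V_3 = 8.939 V
Part 1:
  Read off the nodal solution: V_3 = 8.939 V
Part 2:
  I_R5 = (V_3 - V_4)/R5 = (8.939 - 0)/11000 = 0.0008126 A
  Magnitude: I_R5 = 0.0008126 A
Part 3:
  I_R2 = (V_1 - V_4)/R2 = (8.96 - 0)/470 = 0.01906 A
  P_R2 = I_R2² × R2 = (0.01906)² × 470 = 0.1708 W

Final answers:
1. V_3 = 8.939 V
2. I_R5 = 0.0008126 A
3. P_R2 = 0.1708 W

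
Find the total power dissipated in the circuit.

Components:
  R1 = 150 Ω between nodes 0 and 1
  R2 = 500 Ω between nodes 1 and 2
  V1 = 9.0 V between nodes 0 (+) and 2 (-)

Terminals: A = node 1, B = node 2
Nodal analysis, taking node 2 as the 0 V reference.
Source V1 fixes V_0 = 9 V.
KCL at each unknown node (sum of currents leaving = 0; resistances in Ω):
  Node 1: (V_1 - 9)/150 + (V_1 - 0)/500 = 0
Collecting terms: 0.008667 × V_1 = 0.06  =>  V_1 = 6.923 V
Power in each resistor, P = (ΔV)²/R:
  P_R1 = (9 - 6.923)²/150 = 0.02876 W
  P_R2 = (6.923 - 0)²/500 = 0.09586 W
P_total = P_R1 + P_R2 = 0.1246 W

Final answer: 0.1246 W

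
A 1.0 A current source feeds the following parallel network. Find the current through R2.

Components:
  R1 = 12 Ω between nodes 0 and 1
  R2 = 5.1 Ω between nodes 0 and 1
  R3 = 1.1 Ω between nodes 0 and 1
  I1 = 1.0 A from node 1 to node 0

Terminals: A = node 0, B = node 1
All resistors sit directly between nodes 0 and 1, so they are in parallel and share one voltage V; the full source current 1 A splits among them.
1/R_par = 1/12 + 1/5.1 + 1/1.1 = 1.189 S  =>  R_par = 0.8414 Ω
V = I × R_par = 1 × 0.8414 = 0.8414 V
I_R2 = V/R2 = 0.8414/5.1 = 0.165 A

Final answer: 0.165 A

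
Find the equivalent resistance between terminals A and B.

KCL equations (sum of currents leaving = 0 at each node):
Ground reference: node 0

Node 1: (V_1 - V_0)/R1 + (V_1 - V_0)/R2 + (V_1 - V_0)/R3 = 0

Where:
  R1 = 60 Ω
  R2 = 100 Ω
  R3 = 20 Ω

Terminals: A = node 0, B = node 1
Reduce the network between node 0 (A) and node 1 (B) by series/parallel combination:
  Rp1 = R1 ‖ R2 ‖ R3 (parallel, all between nodes 0 and 1) = 1/(1/60 + 1/100 + 1/20) = 13.04 Ω
R_eq = 13.04 Ω

Final answer: 13.04 Ω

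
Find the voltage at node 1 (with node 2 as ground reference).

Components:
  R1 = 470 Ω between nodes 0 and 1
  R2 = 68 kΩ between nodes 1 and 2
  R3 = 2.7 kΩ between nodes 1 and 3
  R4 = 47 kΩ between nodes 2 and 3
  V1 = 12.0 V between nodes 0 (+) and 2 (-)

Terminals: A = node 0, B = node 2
Nodal analysis, taking node 2 as the 0 V reference.
Source V1 fixes V_0 = 12 V.
KCL at each unknown node (sum of currents leaving = 0; resistances in Ω):
  Node 1: (V_1 - 12)/470 + (V_1 - 0)/68000 + (V_1 - V_3)/2700 = 0
  Node 3: (V_3 - V_1)/2700 + (V_3 - 0)/47000 = 0
Collecting terms (coefficients in siemens):
  0.002513·V_1 - 0.0003704·V_3 = 0.02553
  0.0003916·V_3 - 0.0003704·V_1 = 0
Determinant D = (0.002513)(0.0003916) - (-0.0003704)(-0.0003704) = 0.0000008469
V_1 = [(0.02553)(0.0003916) - (-0.0003704)(0)]/D = 11.81 V
V_3 = [(0.002513)(0) - (0.02553)(-0.0003704)]/D = 11.17 V
The requested potential is V_1 = 11.81 V.

Final answer: V_1 = 11.81 V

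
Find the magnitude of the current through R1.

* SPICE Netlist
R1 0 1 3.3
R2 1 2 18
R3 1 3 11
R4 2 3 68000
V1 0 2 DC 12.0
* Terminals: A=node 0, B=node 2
Nodal analysis, taking node 2 as the 0 V reference.
Source V1 fixes V_0 = 12 V.
KCL at each unknown node (sum of currents leaving = 0; resistances in Ω):
  Node 1: (V_1 - 12)/3.3 + (V_1 - 0)/18 + (V_1 - V_3)/11 = 0
  Node 3: (V_3 - V_1)/11 + (V_3 - 0)/68000 = 0
Collecting terms (coefficients in siemens):
  0.4495·V_1 - 0.09091·V_3 = 3.636
  0.09092·V_3 - 0.09091·V_1 = 0
Determinant D = (0.4495)(0.09092) - (-0.09091)(-0.09091) = 0.03261
V_1 = [(3.636)(0.09092) - (-0.09091)(0)]/D = 10.14 V
V_3 = [(0.4495)(0) - (3.636)(-0.09091)]/D = 10.14 V
I_R1 = (V_0 - V_1)/R1 = (12 - 10.14)/3.3 = 0.5635 A
|I_R1| = 0.5635 A

Final answer: |I_R1| = 0.5635 A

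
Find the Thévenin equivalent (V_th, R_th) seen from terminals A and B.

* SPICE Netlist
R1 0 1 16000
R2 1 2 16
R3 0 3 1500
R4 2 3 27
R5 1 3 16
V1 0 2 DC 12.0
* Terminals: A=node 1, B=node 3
Step 1 — V_th is the open-circuit voltage V_A - V_B (nothing connected across the terminals).
Nodal analysis, taking node 2 as the 0 V reference.
Source V1 fixes V_0 = 12 V.
KCL at each unknown node (sum of currents leaving = 0; resistances in Ω):
  Node 1: (V_1 - 12)/16000 + (V_1 - 0)/16 + (V_1 - V_3)/16 = 0
  Node 3: (V_3 - 12)/1500 + (V_3 - 0)/27 + (V_3 - V_1)/16 = 0
Collecting terms (coefficients in siemens):
  0.1251·V_1 - 0.0625·V_3 = 0.00075
  0.1002·V_3 - 0.0625·V_1 = 0.008
Determinant D = (0.1251)(0.1002) - (-0.0625)(-0.0625) = 0.008625
V_1 = [(0.00075)(0.1002) - (-0.0625)(0.008)]/D = 0.06668 V
V_3 = [(0.1251)(0.008) - (0.00075)(-0.0625)]/D = 0.1214 V
V_th = V_1 - V_3 = 0.06668 - 0.1214 = -0.05475 V
Step 2 — R_th: zero the source — replace V1 by a short circuit (node 2 merges into node 0) — and find the resistance seen between A (node 1) and B (node 3).
Reduce the network between node 1 (A) and node 3 (B) by series/parallel combination:
  Rp1 = R1 ‖ R2 (parallel, both between nodes 0 and 1) = 1/(1/16000 + 1/16) = 15.98 Ω
  Rp2 = R3 ‖ R4 (parallel, both between nodes 0 and 3) = 1/(1/1500 + 1/27) = 26.52 Ω
  Rs1 = Rp1 + Rp2 (series, joined only at node 0) = 15.98 + 26.52 = 42.51 Ω
  Rp3 = R5 ‖ Rs1 (parallel, both between nodes 1 and 3) = 1/(1/16 + 1/42.51) = 11.62 Ω
R_th = 11.62 Ω

Final answer: V_th = -0.05475 V, R_th = 11.62 Ω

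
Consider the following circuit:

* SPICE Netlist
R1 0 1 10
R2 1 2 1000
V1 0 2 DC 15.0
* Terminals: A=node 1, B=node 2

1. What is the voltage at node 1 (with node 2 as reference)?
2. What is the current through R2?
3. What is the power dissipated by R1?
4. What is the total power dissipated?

Nodal analysis, taking node 2 as the 0 V reference.
Source V1 fixes V_0 = 15 V.
KCL at each unknown node (sum of currents leaving = 0; resistances in Ω):
  Node 1: (V_1 - 15)/10 + (V_1 - 0)/1000 = 0
Collecting terms: 0.101 × V_1 = 1.5  =>  V_1 = 14.85 V
Part 1:
  Read off the nodal solution: V_1 = 14.85 V
Part 2:
  I_R2 = (V_1 - V_2)/R2 = (14.85 - 0)/1000 = 0.01485 A
  Magnitude: I_R2 = 0.01485 A
Part 3:
  I_R1 = (V_0 - V_1)/R1 = (15 - 14.85)/10 = 0.01485 A
  P_R1 = I_R1² × R1 = (0.01485)² × 10 = 0.002206 W
Part 4:
  Power in each resistor, P = (ΔV)²/R:
    P_R1 = (15 - 14.85)²/10 = 0.002206 W
    P_R2 = (14.85 - 0)²/1000 = 0.2206 W
  P_total = P_R1 + P_R2 = 0.2228 W

Final answers:
1. V_1 = 14.85 V
2. I_R2 = 0.01485 A
3. P_R1 = 0.002206 W
4. P_total = 0.2228 W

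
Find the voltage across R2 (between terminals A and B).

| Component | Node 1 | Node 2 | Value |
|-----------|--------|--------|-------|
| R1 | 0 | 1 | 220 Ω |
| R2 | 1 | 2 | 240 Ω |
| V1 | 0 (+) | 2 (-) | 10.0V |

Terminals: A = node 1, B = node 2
R1 and R2 are in series across V1 (node 0 → node 1 → node 2), and the output A–B is taken across R2, so this is a voltage divider.
Series current: I = V1/(R1 + R2) = 10/(220 + 240) = 10/460 = 0.02174 A
V_R2 = I × R2 = V1 × R2/(R1 + R2) = 10 × 240/460 = 5.217 V

Final answer: 5.217 V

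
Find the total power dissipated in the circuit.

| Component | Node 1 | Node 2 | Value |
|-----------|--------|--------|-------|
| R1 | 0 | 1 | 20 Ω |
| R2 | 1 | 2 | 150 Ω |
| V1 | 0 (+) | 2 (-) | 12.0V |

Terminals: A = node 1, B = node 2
Nodal analysis, taking node 2 as the 0 V reference.
Source V1 fixes V_0 = 12 V.
KCL at each unknown node (sum of currents leaving = 0; resistances in Ω):
  Node 1: (V_1 - 12)/20 + (V_1 - 0)/150 = 0
Collecting terms: 0.05667 × V_1 = 0.6  =>  V_1 = 10.59 V
Power in each resistor, P = (ΔV)²/R:
  P_R1 = (12 - 10.59)²/20 = 0.09965 W
  P_R2 = (10.59 - 0)²/150 = 0.7474 W
P_total = P_R1 + P_R2 = 0.8471 W

Final answer: 0.8471 W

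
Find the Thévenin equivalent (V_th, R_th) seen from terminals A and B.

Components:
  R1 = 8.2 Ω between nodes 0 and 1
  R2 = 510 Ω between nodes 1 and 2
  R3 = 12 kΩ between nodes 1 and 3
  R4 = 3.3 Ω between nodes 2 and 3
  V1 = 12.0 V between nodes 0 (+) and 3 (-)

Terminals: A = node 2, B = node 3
Step 1 — V_th is the open-circuit voltage V_A - V_B (nothing connected across the terminals).
Nodal analysis, taking node 3 as the 0 V reference.
Source V1 fixes V_0 = 12 V.
KCL at each unknown node (sum of currents leaving = 0; resistances in Ω):
  Node 1: (V_1 - 12)/8.2 + (V_1 - V_2)/510 + (V_1 - 0)/12000 = 0
  Node 2: (V_2 - V_1)/510 + (V_2 - 0)/3.3 = 0
Collecting terms (coefficients in siemens):
  0.124·V_1 - 0.001961·V_2 = 1.463
  0.305·V_2 - 0.001961·V_1 = 0
Determinant D = (0.124)(0.305) - (-0.001961)(-0.001961) = 0.03781
V_1 = [(1.463)(0.305) - (-0.001961)(0)]/D = 11.8 V
V_2 = [(0.124)(0) - (1.463)(-0.001961)]/D = 0.07588 V
V_th = V_2 - V_3 = 0.07588 - 0 = 0.07588 V
Step 2 — R_th: zero the source — replace V1 by a short circuit (node 3 merges into node 0) — and find the resistance seen between A (node 2) and B (node 0).
Reduce the network between node 2 (A) and node 0 (B) by series/parallel combination:
  Rp1 = R1 ‖ R3 (parallel, both between nodes 0 and 1) = 1/(1/8.2 + 1/12000) = 8.194 Ω
  Rs1 = R2 + Rp1 (series, joined only at node 1) = 510 + 8.194 = 518.2 Ω
  Rp2 = R4 ‖ Rs1 (parallel, both between nodes 0 and 2) = 1/(1/3.3 + 1/518.2) = 3.279 Ω
R_th = 3.279 Ω

Final answer: V_th = 0.07588 V, R_th = 3.279 Ω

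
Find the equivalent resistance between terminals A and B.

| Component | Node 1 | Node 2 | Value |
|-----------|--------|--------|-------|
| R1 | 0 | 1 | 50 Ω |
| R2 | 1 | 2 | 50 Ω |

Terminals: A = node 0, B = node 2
Reduce the network between node 0 (A) and node 2 (B) by series/parallel combination:
  Rs1 = R1 + R2 (series, joined only at node 1) = 50 + 50 = 100 Ω
R_eq = 100 Ω

Final answer: 100 Ω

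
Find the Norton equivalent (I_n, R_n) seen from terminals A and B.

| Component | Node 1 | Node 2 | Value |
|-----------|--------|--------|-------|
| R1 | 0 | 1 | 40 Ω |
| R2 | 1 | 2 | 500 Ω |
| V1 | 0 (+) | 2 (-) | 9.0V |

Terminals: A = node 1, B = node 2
Find the Thévenin equivalent first; then I_n = V_th/R_th and R_n = R_th.
Step 1 — V_th is the open-circuit voltage V_A - V_B (nothing connected across the terminals).
Nodal analysis, taking node 2 as the 0 V reference.
Source V1 fixes V_0 = 9 V.
KCL at each unknown node (sum of currents leaving = 0; resistances in Ω):
  Node 1: (V_1 - 9)/40 + (V_1 - 0)/500 = 0
Collecting terms: 0.027 × V_1 = 0.225  =>  V_1 = 8.333 V
V_th = V_1 - V_2 = 8.333 - 0 = 8.333 V
Step 2 — R_th: zero the source — replace V1 by a short circuit (node 2 merges into node 0) — and find the resistance seen between A (node 1) and B (node 0).
Reduce the network between node 1 (A) and node 0 (B) by series/parallel combination:
  Rp1 = R1 ‖ R2 (parallel, both between nodes 0 and 1) = 1/(1/40 + 1/500) = 37.04 Ω
R_th = 37.04 Ω
I_n = V_th/R_th = 8.333/37.04 = 0.225 A, and R_n = R_th = 37.04 Ω

Final answer: I_n = 0.225 A, R_n = 37.04 Ω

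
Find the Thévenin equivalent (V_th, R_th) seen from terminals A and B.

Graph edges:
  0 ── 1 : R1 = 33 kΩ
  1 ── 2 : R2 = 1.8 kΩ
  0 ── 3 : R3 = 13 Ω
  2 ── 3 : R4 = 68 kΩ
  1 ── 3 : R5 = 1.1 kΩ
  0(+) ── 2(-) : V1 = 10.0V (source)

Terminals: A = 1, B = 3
Step 1 — V_th is the open-circuit voltage V_A - V_B (nothing connected across the terminals).
Nodal analysis, taking node 2 as the 0 V reference.
Source V1 fixes V_0 = 10 V.
KCL at each unknown node (sum of currents leaving = 0; resistances in Ω):
  Node 1: (V_1 - 10)/33000 + (V_1 - 0)/1800 + (V_1 - V_3)/1100 = 0
  Node 3: (V_3 - 10)/13 + (V_3 - 0)/68000 + (V_3 - V_1)/1100 = 0
Collecting terms (coefficients in siemens):
  0.001495·V_1 - 0.0009091·V_3 = 0.000303
  0.07785·V_3 - 0.0009091·V_1 = 0.7692
Determinant D = (0.001495)(0.07785) - (-0.0009091)(-0.0009091) = 0.0001156
V_1 = [(0.000303)(0.07785) - (-0.0009091)(0.7692)]/D = 6.256 V
V_3 = [(0.001495)(0.7692) - (0.000303)(-0.0009091)]/D = 9.954 V
V_th = V_1 - V_3 = 6.256 - 9.954 = -3.698 V
Step 2 — R_th: zero the source — replace V1 by a short circuit (node 2 merges into node 0) — and find the resistance seen between A (node 1) and B (node 3).
Reduce the network between node 1 (A) and node 3 (B) by series/parallel combination:
  Rp1 = R1 ‖ R2 (parallel, both between nodes 0 and 1) = 1/(1/33000 + 1/1800) = 1707 Ω
  Rp2 = R3 ‖ R4 (parallel, both between nodes 0 and 3) = 1/(1/13 + 1/68000) = 13 Ω
  Rs1 = Rp1 + Rp2 (series, joined only at node 0) = 1707 + 13 = 1720 Ω
  Rp3 = R5 ‖ Rs1 (parallel, both between nodes 1 and 3) = 1/(1/1100 + 1/1720) = 670.9 Ω
R_th = 670.9 Ω

Final answer: V_th = -3.698 V, R_th = 670.9 Ω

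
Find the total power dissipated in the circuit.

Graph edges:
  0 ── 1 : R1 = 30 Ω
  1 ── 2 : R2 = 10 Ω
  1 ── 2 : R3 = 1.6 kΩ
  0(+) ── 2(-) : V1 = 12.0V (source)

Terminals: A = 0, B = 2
Nodal analysis, taking node 2 as the 0 V reference.
Source V1 fixes V_0 = 12 V.
KCL at each unknown node (sum of currents leaving = 0; resistances in Ω):
  Node 1: (V_1 - 12)/30 + (V_1 - 0)/10 + (V_1 - 0)/1600 = 0
Collecting terms: 0.134 × V_1 = 0.4  =>  V_1 = 2.986 V
Power in each resistor, P = (ΔV)²/R:
  P_R1 = (12 - 2.986)²/30 = 2.708 W
  P_R2 = (2.986 - 0)²/10 = 0.8916 W
  P_R3 = (2.986 - 0)²/1600 = 0.005573 W
P_total = P_R1 + P_R2 + P_R3 = 3.606 W

Final answer: 3.606 W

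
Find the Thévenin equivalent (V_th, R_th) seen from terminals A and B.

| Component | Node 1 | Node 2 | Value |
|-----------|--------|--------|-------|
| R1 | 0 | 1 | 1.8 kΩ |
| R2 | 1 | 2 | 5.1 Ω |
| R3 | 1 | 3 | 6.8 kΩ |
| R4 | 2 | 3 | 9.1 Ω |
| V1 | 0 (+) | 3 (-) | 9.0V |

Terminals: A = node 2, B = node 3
Step 1 — V_th is the open-circuit voltage V_A - V_B (nothing connected across the terminals).
Nodal analysis, taking node 3 as the 0 V reference.
Source V1 fixes V_0 = 9 V.
KCL at each unknown node (sum of currents leaving = 0; resistances in Ω):
  Node 1: (V_1 - 9)/1800 + (V_1 - V_2)/5.1 + (V_1 - 0)/6800 = 0
  Node 2: (V_2 - V_1)/5.1 + (V_2 - 0)/9.1 = 0
Collecting terms (coefficients in siemens):
  0.1968·V_1 - 0.1961·V_2 = 0.005
  0.306·V_2 - 0.1961·V_1 = 0
Determinant D = (0.1968)(0.306) - (-0.1961)(-0.1961) = 0.02176
V_1 = [(0.005)(0.306) - (-0.1961)(0)]/D = 0.0703 V
V_2 = [(0.1968)(0) - (0.005)(-0.1961)]/D = 0.04505 V
V_th = V_2 - V_3 = 0.04505 - 0 = 0.04505 V
Step 2 — R_th: zero the source — replace V1 by a short circuit (node 3 merges into node 0) — and find the resistance seen between A (node 2) and B (node 0).
Reduce the network between node 2 (A) and node 0 (B) by series/parallel combination:
  Rp1 = R1 ‖ R3 (parallel, both between nodes 0 and 1) = 1/(1/1800 + 1/6800) = 1423 Ω
  Rs1 = R2 + Rp1 (series, joined only at node 1) = 5.1 + 1423 = 1428 Ω
  Rp2 = R4 ‖ Rs1 (parallel, both between nodes 0 and 2) = 1/(1/9.1 + 1/1428) = 9.042 Ω
R_th = 9.042 Ω

Final answer: V_th = 0.04505 V, R_th = 9.042 Ω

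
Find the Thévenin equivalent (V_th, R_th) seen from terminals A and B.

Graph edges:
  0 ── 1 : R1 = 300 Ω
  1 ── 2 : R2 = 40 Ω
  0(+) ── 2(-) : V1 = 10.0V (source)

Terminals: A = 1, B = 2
Step 1 — V_th is the open-circuit voltage V_A - V_B (nothing connected across the terminals).
Nodal analysis, taking node 2 as the 0 V reference.
Source V1 fixes V_0 = 10 V.
KCL at each unknown node (sum of currents leaving = 0; resistances in Ω):
  Node 1: (V_1 - 10)/300 + (V_1 - 0)/40 = 0
Collecting terms: 0.02833 × V_1 = 0.03333  =>  V_1 = 1.176 V
V_th = V_1 - V_2 = 1.176 - 0 = 1.176 V
Step 2 — R_th: zero the source — replace V1 by a short circuit (node 2 merges into node 0) — and find the resistance seen between A (node 1) and B (node 0).
Reduce the network between node 1 (A) and node 0 (B) by series/parallel combination:
  Rp1 = R1 ‖ R2 (parallel, both between nodes 0 and 1) = 1/(1/300 + 1/40) = 35.29 Ω
R_th = 35.29 Ω

Final answer: V_th = 1.176 V, R_th = 35.29 Ω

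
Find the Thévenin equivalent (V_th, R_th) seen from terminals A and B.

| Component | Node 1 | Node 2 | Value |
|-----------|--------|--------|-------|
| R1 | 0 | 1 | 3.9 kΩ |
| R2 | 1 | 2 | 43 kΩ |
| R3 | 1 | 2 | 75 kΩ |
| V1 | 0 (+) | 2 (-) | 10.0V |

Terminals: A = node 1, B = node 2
Step 1 — V_th is the open-circuit voltage V_A - V_B (nothing connected across the terminals).
Nodal analysis, taking node 2 as the 0 V reference.
Source V1 fixes V_0 = 10 V.
KCL at each unknown node (sum of currents leaving = 0; resistances in Ω):
  Node 1: (V_1 - 10)/3900 + (V_1 - 0)/43000 + (V_1 - 0)/75000 = 0
Collecting terms: 0.000293 × V_1 = 0.002564  =>  V_1 = 8.751 V
V_th = V_1 - V_2 = 8.751 - 0 = 8.751 V
Step 2 — R_th: zero the source — replace V1 by a short circuit (node 2 merges into node 0) — and find the resistance seen between A (node 1) and B (node 0).
Reduce the network between node 1 (A) and node 0 (B) by series/parallel combination:
  Rp1 = R1 ‖ R2 ‖ R3 (parallel, all between nodes 0 and 1) = 1/(1/3900 + 1/43000 + 1/75000) = 3413 Ω
R_th = 3.413 kΩ

Final answer: V_th = 8.751 V, R_th = 3.413 kΩ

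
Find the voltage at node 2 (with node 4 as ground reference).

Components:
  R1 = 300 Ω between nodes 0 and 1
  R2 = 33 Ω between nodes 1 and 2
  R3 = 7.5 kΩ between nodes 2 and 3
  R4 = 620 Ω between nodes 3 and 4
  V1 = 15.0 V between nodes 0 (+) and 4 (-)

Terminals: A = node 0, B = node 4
Nodal analysis, taking node 4 as the 0 V reference.
Source V1 fixes V_0 = 15 V.
KCL at each unknown node (sum of currents leaving = 0; resistances in Ω):
  Node 1: (V_1 - 15)/300 + (V_1 - V_2)/33 = 0
  Node 2: (V_2 - V_1)/33 + (V_2 - V_3)/7500 = 0
  Node 3: (V_3 - V_2)/7500 + (V_3 - 0)/620 = 0
Collecting terms (coefficients in siemens):
  0.03364·V_1 - 0.0303·V_2 = 0.05
  0.03044·V_2 - 0.0303·V_1 - 0.0001333·V_3 = 0
  0.001746·V_3 - 0.0001333·V_2 = 0
Solving these 3 simultaneous equations (Gaussian elimination) gives:
  V_1 = 14.47 V, V_2 = 14.41 V, V_3 = 1.1 V
The requested potential is V_2 = 14.41 V.

Final answer: V_2 = 14.41 V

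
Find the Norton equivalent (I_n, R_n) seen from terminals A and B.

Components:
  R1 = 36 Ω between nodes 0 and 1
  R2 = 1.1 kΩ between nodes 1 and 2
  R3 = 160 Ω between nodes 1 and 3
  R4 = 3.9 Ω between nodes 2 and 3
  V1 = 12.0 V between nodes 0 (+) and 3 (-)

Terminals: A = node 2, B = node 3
Find the Thévenin equivalent first; then I_n = V_th/R_th and R_n = R_th.
Step 1 — V_th is the open-circuit voltage V_A - V_B (nothing connected across the terminals).
Nodal analysis, taking node 3 as the 0 V reference.
Source V1 fixes V_0 = 12 V.
KCL at each unknown node (sum of currents leaving = 0; resistances in Ω):
  Node 1: (V_1 - 12)/36 + (V_1 - V_2)/1100 + (V_1 - 0)/160 = 0
  Node 2: (V_2 - V_1)/1100 + (V_2 - 0)/3.9 = 0
Collecting terms (coefficients in siemens):
  0.03494·V_1 - 0.0009091·V_2 = 0.3333
  0.2573·V_2 - 0.0009091·V_1 = 0
Determinant D = (0.03494)(0.2573) - (-0.0009091)(-0.0009091) = 0.008989
V_1 = [(0.3333)(0.2573) - (-0.0009091)(0)]/D = 9.542 V
V_2 = [(0.03494)(0) - (0.3333)(-0.0009091)]/D = 0.03371 V
V_th = V_2 - V_3 = 0.03371 - 0 = 0.03371 V
Step 2 — R_th: zero the source — replace V1 by a short circuit (node 3 merges into node 0) — and find the resistance seen between A (node 2) and B (node 0).
Reduce the network between node 2 (A) and node 0 (B) by series/parallel combination:
  Rp1 = R1 ‖ R3 (parallel, both between nodes 0 and 1) = 1/(1/36 + 1/160) = 29.39 Ω
  Rs1 = R2 + Rp1 (series, joined only at node 1) = 1100 + 29.39 = 1129 Ω
  Rp2 = R4 ‖ Rs1 (parallel, both between nodes 0 and 2) = 1/(1/3.9 + 1/1129) = 3.887 Ω
R_th = 3.887 Ω
I_n = V_th/R_th = 0.03371/3.887 = 0.008674 A, and R_n = R_th = 3.887 Ω

Final answer: I_n = 0.008674 A, R_n = 3.887 Ω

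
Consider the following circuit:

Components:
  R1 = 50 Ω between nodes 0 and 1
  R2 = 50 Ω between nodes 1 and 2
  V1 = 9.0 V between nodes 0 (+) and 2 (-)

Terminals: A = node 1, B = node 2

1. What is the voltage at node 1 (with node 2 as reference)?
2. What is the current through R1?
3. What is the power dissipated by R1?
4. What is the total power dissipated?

Nodal analysis, taking node 2 as the 0 V reference.
Source V1 fixes V_0 = 9 V.
KCL at each unknown node (sum of currents leaving = 0; resistances in Ω):
  Node 1: (V_1 - 9)/50 + (V_1 - 0)/50 = 0
Collecting terms: 0.04 × V_1 = 0.18  =>  V_1 = 4.5 V
Part 1:
  Read off the nodal solution: V_1 = 4.5 V
Part 2:
  I_R1 = (V_0 - V_1)/R1 = (9 - 4.5)/50 = 0.09 A
  Magnitude: I_R1 = 0.09 A
Part 3:
  I_R1 = (V_0 - V_1)/R1 = (9 - 4.5)/50 = 0.09 A
  P_R1 = I_R1² × R1 = (0.09)² × 50 = 0.405 W
Part 4:
  Power in each resistor, P = (ΔV)²/R:
    P_R1 = (9 - 4.5)²/50 = 0.405 W
    P_R2 = (4.5 - 0)²/50 = 0.405 W
  P_total = P_R1 + P_R2 = 0.81 W

Final answers:
1. V_1 = 4.5 V
2. I_R1 = 0.09 A
3. P_R1 = 0.405 W
4. P_total = 0.81 W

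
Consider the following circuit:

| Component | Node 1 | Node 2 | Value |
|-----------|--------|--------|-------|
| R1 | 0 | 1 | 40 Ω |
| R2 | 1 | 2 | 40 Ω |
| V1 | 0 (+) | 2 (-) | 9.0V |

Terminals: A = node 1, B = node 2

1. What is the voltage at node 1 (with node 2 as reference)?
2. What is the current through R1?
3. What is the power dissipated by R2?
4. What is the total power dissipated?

Nodal analysis, taking node 2 as the 0 V reference.
Source V1 fixes V_0 = 9 V.
KCL at each unknown node (sum of currents leaving = 0; resistances in Ω):
  Node 1: (V_1 - 9)/40 + (V_1 - 0)/40 = 0
Collecting terms: 0.05 × V_1 = 0.225  =>  V_1 = 4.5 V
Part 1:
  Read off the nodal solution: V_1 = 4.5 V
Part 2:
  I_R1 = (V_0 - V_1)/R1 = (9 - 4.5)/40 = 0.1125 A
  Magnitude: I_R1 = 0.1125 A
Part 3:
  I_R2 = (V_1 - V_2)/R2 = (4.5 - 0)/40 = 0.1125 A
  P_R2 = I_R2² × R2 = (0.1125)² × 40 = 0.5062 W
Part 4:
  Power in each resistor, P = (ΔV)²/R:
    P_R1 = (9 - 4.5)²/40 = 0.5062 W
    P_R2 = (4.5 - 0)²/40 = 0.5062 W
  P_total = P_R1 + P_R2 = 1.012 W

Final answers:
1. V_1 = 4.5 V
2. I_R1 = 0.1125 A
3. P_R2 = 0.5062 W
4. P_total = 1.012 W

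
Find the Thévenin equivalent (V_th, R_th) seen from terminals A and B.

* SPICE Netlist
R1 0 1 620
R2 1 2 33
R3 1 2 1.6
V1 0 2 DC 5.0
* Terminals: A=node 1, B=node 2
Step 1 — V_th is the open-circuit voltage V_A - V_B (nothing connected across the terminals).
Nodal analysis, taking node 2 as the 0 V reference.
Source V1 fixes V_0 = 5 V.
KCL at each unknown node (sum of currents leaving = 0; resistances in Ω):
  Node 1: (V_1 - 5)/620 + (V_1 - 0)/33 + (V_1 - 0)/1.6 = 0
Collecting terms: 0.6569 × V_1 = 0.008065  =>  V_1 = 0.01228 V
V_th = V_1 - V_2 = 0.01228 - 0 = 0.01228 V
Step 2 — R_th: zero the source — replace V1 by a short circuit (node 2 merges into node 0) — and find the resistance seen between A (node 1) and B (node 0).
Reduce the network between node 1 (A) and node 0 (B) by series/parallel combination:
  Rp1 = R1 ‖ R2 ‖ R3 (parallel, all between nodes 0 and 1) = 1/(1/620 + 1/33 + 1/1.6) = 1.522 Ω
R_th = 1.522 Ω

Final answer: V_th = 0.01228 V, R_th = 1.522 Ω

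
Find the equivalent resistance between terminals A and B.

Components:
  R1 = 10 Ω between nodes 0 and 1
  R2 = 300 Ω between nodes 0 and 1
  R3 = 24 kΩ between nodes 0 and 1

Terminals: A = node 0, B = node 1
Reduce the network between node 0 (A) and node 1 (B) by series/parallel combination:
  Rp1 = R1 ‖ R2 ‖ R3 (parallel, all between nodes 0 and 1) = 1/(1/10 + 1/300 + 1/24000) = 9.674 Ω
R_eq = 9.674 Ω

Final answer: 9.674 Ω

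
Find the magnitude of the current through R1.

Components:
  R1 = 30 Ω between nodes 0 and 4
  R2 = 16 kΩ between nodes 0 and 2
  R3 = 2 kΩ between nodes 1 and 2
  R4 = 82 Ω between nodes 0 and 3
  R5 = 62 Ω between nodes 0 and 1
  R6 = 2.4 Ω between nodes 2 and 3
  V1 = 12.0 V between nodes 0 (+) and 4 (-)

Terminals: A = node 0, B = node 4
Nodal analysis, taking node 4 as the 0 V reference.
Source V1 fixes V_0 = 12 V.
KCL at each unknown node (sum of currents leaving = 0; resistances in Ω):
  Node 1: (V_1 - V_2)/2000 + (V_1 - 12)/62 = 0
  Node 2: (V_2 - 12)/16000 + (V_2 - V_1)/2000 + (V_2 - V_3)/2.4 = 0
  Node 3: (V_3 - 12)/82 + (V_3 - V_2)/2.4 = 0
Collecting terms (coefficients in siemens):
  0.01663·V_1 - 0.0005·V_2 = 0.1935
  0.4172·V_2 - 0.0005·V_1 - 0.4167·V_3 = 0.00075
  0.4289·V_3 - 0.4167·V_2 = 0.1463
Solving these 3 simultaneous equations (Gaussian elimination) gives:
  V_1 = 12 V, V_2 = 12 V, V_3 = 12 V
I_R1 = (V_0 - V_4)/R1 = (12 - 0)/30 = 0.4 A
|I_R1| = 0.4 A

Final answer: |I_R1| = 0.4 A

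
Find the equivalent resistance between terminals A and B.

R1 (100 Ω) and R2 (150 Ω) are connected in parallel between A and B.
Reduce the network between node 0 (A) and node 1 (B) by series/parallel combination:
  Rp1 = R1 ‖ R2 (parallel, both between nodes 0 and 1) = 1/(1/100 + 1/150) = 60 Ω
R_eq = 60 Ω

Final answer: 60 Ω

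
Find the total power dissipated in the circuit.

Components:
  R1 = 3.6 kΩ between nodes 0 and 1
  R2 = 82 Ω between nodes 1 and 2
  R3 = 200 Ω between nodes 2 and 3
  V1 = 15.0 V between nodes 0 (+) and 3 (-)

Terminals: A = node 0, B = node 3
Nodal analysis, taking node 3 as the 0 V reference.
Source V1 fixes V_0 = 15 V.
KCL at each unknown node (sum of currents leaving = 0; resistances in Ω):
  Node 1: (V_1 - 15)/3600 + (V_1 - V_2)/82 = 0
  Node 2: (V_2 - V_1)/82 + (V_2 - 0)/200 = 0
Collecting terms (coefficients in siemens):
  0.01247·V_1 - 0.0122·V_2 = 0.004167
  0.0172·V_2 - 0.0122·V_1 = 0
Determinant D = (0.01247)(0.0172) - (-0.0122)(-0.0122) = 0.00006575
V_1 = [(0.004167)(0.0172) - (-0.0122)(0)]/D = 1.09 V
V_2 = [(0.01247)(0) - (0.004167)(-0.0122)]/D = 0.7728 V
Power in each resistor, P = (ΔV)²/R:
  P_R1 = (15 - 1.09)²/3600 = 0.05375 W
  P_R2 = (1.09 - 0.7728)²/82 = 0.001224 W
  P_R3 = (0.7728 - 0)²/200 = 0.002986 W
P_total = P_R1 + P_R2 + P_R3 = 0.05796 W

Final answer: 0.05796 W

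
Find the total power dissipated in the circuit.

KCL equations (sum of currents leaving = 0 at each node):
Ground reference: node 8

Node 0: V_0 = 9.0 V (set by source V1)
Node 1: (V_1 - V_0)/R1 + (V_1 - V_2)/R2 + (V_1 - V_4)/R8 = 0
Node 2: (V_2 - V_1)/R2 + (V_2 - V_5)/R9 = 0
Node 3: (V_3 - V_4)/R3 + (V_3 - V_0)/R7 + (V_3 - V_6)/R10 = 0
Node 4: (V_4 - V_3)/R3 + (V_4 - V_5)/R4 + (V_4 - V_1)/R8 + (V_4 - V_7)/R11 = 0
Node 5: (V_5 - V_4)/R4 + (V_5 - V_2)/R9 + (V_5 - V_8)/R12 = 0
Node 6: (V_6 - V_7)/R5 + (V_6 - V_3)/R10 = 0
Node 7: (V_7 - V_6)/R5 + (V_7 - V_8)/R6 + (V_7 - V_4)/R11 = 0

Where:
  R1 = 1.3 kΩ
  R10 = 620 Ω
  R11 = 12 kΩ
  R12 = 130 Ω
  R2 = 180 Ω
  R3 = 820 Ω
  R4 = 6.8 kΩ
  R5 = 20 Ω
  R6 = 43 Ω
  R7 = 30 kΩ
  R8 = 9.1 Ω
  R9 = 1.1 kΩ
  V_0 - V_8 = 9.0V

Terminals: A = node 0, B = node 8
Nodal analysis, taking node 8 as the 0 V reference.
Source V1 fixes V_0 = 9 V.
KCL at each unknown node (sum of currents leaving = 0; resistances in Ω):
  Node 1: (V_1 - 9)/1300 + (V_1 - V_2)/180 + (V_1 - V_4)/9.1 = 0
  Node 2: (V_2 - V_1)/180 + (V_2 - V_5)/1100 = 0
  Node 3: (V_3 - V_4)/820 + (V_3 - 9)/30000 + (V_3 - V_6)/620 = 0
  Node 4: (V_4 - V_3)/820 + (V_4 - V_5)/6800 + (V_4 - V_1)/9.1 + (V_4 - V_7)/12000 = 0
  Node 5: (V_5 - V_4)/6800 + (V_5 - V_2)/1100 + (V_5 - 0)/130 = 0
  Node 6: (V_6 - V_7)/20 + (V_6 - V_3)/620 = 0
  Node 7: (V_7 - V_6)/20 + (V_7 - 0)/43 + (V_7 - V_4)/12000 = 0
Collecting terms (coefficients in siemens):
  0.1162·V_1 - 0.005556·V_2 - 0.1099·V_4 = 0.006923
  0.006465·V_2 - 0.005556·V_1 - 0.0009091·V_5 = 0
  0.002866·V_3 - 0.00122·V_4 - 0.001613·V_6 = 0.0003
  0.1113·V_4 - 0.1099·V_1 - 0.00122·V_3 - 0.0001471·V_5 - 0.00008333·V_7 = 0
  0.008748·V_5 - 0.0009091·V_2 - 0.0001471·V_4 = 0
  0.05161·V_6 - 0.001613·V_3 - 0.05·V_7 = 0
  0.07334·V_7 - 0.00008333·V_4 - 0.05·V_6 = 0
Solving these 7 simultaneous equations (Gaussian elimination) gives:
  V_1 = 3.014 V, V_2 = 2.636 V, V_3 = 1.459 V, V_4 = 2.992 V
  V_5 = 0.3242 V, V_6 = 0.144 V, V_7 = 0.1015 V
Power in each resistor, P = (ΔV)²/R:
  P_R1 = (9 - 3.014)²/1300 = 0.02756 W
  P_R2 = (3.014 - 2.636)²/180 = 0.0007951 W
  P_R3 = (1.459 - 2.992)²/820 = 0.002866 W
  P_R4 = (2.992 - 0.3242)²/6800 = 0.001046 W
  P_R5 = (0.144 - 0.1015)²/20 = 0.00008995 W
  P_R6 = (0.1015 - 0)²/43 = 0.0002398 W
  P_R7 = (9 - 1.459)²/30000 = 0.001896 W
  P_R8 = (3.014 - 2.992)²/9.1 = 0.00005699 W
  P_R9 = (2.636 - 0.3242)²/1100 = 0.004859 W
  P_R10 = (1.459 - 0.144)²/620 = 0.002788 W
  P_R11 = (2.992 - 0.1015)²/12000 = 0.0006961 W
  P_R12 = (0.3242 - 0)²/130 = 0.0008086 W
P_total = P_R1 + P_R2 + P_R3 + P_R4 + P_R5 + P_R6 + P_R7 + P_R8 + P_R9 + P_R10 + P_R11 + P_R12 = 0.0437 W

Final answer: 0.0437 W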